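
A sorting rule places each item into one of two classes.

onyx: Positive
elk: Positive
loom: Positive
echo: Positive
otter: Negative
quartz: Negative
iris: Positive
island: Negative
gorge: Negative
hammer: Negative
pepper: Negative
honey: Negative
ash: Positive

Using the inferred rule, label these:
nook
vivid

Positive, Negative

The distinguishing property — length ≤ 4 — holds for all the 'Positive' cases and none of the 'Negative' cases.
nook: length 4 — meets the rule, so Positive. vivid: length 5 — doesn't qualify, so Negative.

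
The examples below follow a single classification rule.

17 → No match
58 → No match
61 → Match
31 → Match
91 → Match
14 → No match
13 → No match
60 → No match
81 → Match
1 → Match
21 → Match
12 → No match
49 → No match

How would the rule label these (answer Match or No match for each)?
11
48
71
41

The common property of the 'Match' items is: ends in digit 1. No 'No match' item has it.
11 — last digit 1, hence Match.
48 — last digit 8, hence No match.
71 — last digit 1, hence Match.
41 — last digit 1, hence Match.

Match, No match, Match, Match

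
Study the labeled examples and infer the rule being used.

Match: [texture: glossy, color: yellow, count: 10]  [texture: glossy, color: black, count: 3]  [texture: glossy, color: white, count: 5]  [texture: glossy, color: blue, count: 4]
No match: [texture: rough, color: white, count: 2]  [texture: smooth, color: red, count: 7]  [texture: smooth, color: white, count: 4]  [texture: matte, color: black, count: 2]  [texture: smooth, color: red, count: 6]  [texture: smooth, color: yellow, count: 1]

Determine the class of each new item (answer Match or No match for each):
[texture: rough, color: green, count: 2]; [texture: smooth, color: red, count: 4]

No match, No match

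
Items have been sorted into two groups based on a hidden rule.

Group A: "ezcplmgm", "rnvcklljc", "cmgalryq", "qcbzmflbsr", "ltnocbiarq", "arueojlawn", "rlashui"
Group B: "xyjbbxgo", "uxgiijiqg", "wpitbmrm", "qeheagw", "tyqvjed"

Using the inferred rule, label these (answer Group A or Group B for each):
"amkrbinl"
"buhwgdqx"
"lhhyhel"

Group A, Group B, Group A

One predicate separates the groups cleanly: contains 'l'.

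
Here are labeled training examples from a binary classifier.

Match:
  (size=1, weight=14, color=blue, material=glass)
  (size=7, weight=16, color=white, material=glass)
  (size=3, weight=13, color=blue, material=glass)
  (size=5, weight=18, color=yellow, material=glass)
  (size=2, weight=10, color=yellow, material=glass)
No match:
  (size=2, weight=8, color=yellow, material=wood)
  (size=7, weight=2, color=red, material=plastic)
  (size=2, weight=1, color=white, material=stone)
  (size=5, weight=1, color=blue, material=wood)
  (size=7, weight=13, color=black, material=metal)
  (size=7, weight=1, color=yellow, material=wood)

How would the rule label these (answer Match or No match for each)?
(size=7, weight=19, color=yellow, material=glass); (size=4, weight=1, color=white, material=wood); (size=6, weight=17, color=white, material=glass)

One predicate separates the groups cleanly: material is glass.
(size=7, weight=19, color=yellow, material=glass): material is glass, meets the rule → Match.
(size=4, weight=1, color=white, material=wood): material is wood, fails this test → No match.
(size=6, weight=17, color=white, material=glass): material is glass, meets the rule → Match.

Match, No match, Match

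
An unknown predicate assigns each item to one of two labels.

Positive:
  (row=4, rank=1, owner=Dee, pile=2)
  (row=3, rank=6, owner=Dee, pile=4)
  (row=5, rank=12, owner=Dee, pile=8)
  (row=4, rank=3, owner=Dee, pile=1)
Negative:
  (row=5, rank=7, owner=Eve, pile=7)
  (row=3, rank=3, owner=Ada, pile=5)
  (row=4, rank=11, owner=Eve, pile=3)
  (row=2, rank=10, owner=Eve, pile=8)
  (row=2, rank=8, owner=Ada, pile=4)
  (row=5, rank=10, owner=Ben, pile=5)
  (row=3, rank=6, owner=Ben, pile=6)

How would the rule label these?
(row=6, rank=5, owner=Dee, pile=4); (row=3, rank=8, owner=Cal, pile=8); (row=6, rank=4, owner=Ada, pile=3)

The simplest hypothesis consistent with all the labels is: owner is Dee.
(row=6, rank=5, owner=Dee, pile=4): Positive (owner is Dee).
(row=3, rank=8, owner=Cal, pile=8): Negative (owner is Cal).
(row=6, rank=4, owner=Ada, pile=3): Negative (owner is Ada).

Positive, Negative, Negative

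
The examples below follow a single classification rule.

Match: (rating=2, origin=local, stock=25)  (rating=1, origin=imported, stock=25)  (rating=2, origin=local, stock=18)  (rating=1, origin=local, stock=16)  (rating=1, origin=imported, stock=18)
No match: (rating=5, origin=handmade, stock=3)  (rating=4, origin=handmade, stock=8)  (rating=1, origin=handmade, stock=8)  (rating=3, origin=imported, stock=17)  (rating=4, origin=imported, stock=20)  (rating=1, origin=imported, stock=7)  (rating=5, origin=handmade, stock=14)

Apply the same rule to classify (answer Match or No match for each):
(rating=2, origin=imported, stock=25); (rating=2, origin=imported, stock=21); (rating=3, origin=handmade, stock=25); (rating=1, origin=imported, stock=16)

Rule: stock ≥ 14 AND rating ≤ 2. This holds for each 'Match' example and fails for each 'No match' one.
(rating=2, origin=imported, stock=25): stock = 25, rating = 2 — meets the rule, so Match. (rating=2, origin=imported, stock=21): stock = 21, rating = 2 — meets the rule, so Match. (rating=3, origin=handmade, stock=25): stock = 25, rating = 3 — does not satisfy this, so No match. (rating=1, origin=imported, stock=16): stock = 16, rating = 1 — meets the rule, so Match.

Match, Match, No match, Match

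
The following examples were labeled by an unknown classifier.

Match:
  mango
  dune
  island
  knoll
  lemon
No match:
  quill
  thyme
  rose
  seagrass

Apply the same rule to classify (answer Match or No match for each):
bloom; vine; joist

No match, Match, No match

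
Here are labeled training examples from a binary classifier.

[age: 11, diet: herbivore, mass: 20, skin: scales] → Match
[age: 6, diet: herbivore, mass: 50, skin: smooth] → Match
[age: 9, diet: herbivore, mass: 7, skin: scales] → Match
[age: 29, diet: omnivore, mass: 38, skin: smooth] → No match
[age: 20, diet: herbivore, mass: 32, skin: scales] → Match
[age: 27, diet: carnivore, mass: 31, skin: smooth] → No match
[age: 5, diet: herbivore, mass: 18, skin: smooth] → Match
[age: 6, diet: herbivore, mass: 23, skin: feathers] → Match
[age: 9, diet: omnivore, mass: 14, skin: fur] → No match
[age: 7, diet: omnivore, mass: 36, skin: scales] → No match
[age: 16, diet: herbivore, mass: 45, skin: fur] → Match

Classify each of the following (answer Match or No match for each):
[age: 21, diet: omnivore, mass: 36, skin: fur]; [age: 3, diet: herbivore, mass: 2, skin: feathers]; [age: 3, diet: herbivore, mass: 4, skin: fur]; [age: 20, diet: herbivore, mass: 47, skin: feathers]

No match, Match, Match, Match

The rule appears to be: diet is herbivore.
[age: 21, diet: omnivore, mass: 36, skin: fur] → diet is omnivore → No match.
[age: 3, diet: herbivore, mass: 2, skin: feathers] → diet is herbivore → Match.
[age: 3, diet: herbivore, mass: 4, skin: fur] → diet is herbivore → Match.
[age: 20, diet: herbivore, mass: 47, skin: feathers] → diet is herbivore → Match.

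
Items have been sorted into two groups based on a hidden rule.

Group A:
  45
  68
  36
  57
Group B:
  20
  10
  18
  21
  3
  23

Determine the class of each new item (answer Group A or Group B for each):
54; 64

One predicate separates the groups cleanly: at least 36.
54 — 54 ≥ 36, hence Group A. 64 — 64 ≥ 36, hence Group A.

Group A, Group A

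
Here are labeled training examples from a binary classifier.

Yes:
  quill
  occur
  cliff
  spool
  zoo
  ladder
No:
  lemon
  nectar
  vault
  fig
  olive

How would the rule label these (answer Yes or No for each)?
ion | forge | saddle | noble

No, No, Yes, No

Every 'Yes' example satisfies: has a double letter. None of the 'No' examples do.
ion → no doubled letter → No.
forge → no doubled letter → No.
saddle → 'dd' doubled → Yes.
noble → no doubled letter → No.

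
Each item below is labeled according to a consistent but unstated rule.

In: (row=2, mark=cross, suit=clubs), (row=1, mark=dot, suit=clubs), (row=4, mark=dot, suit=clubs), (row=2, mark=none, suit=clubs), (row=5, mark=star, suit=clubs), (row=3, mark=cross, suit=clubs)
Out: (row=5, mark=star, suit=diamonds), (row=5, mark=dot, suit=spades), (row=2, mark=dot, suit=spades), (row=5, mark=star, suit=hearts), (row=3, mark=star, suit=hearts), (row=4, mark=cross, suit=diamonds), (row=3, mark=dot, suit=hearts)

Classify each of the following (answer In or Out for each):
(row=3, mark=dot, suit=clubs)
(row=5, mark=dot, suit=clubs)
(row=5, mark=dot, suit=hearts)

One predicate separates the groups cleanly: suit is clubs.

In, In, Out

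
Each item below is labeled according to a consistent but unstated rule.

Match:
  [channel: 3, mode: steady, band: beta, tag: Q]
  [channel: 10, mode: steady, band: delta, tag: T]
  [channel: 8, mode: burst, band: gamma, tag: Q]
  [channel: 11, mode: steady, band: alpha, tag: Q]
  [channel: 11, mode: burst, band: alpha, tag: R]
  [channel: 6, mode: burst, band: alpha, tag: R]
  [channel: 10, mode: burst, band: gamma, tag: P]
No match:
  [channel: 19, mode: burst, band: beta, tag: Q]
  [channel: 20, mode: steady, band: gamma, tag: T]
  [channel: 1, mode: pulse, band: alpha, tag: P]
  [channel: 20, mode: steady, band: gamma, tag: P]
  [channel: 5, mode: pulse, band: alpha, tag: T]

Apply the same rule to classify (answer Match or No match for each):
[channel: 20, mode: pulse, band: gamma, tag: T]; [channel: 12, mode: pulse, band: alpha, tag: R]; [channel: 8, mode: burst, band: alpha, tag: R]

'Match' ⟺ mode is not pulse AND channel ≤ 11.
[channel: 20, mode: pulse, band: gamma, tag: T] → mode is pulse, channel = 20 → No match. [channel: 12, mode: pulse, band: alpha, tag: R] → mode is pulse, channel = 12 → No match. [channel: 8, mode: burst, band: alpha, tag: R] → mode is burst, channel = 8 → Match.

No match, No match, Match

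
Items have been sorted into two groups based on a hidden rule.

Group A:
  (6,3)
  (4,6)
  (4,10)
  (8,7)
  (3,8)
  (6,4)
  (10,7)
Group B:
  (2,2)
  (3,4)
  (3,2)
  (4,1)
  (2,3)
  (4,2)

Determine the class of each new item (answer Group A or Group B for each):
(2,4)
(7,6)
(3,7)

Group B, Group A, Group A

One predicate separates the groups cleanly: sum ≥ 9.
(2,4): Group B (2+4 = 6).
(7,6): Group A (7+6 = 13).
(3,7): Group A (3+7 = 10).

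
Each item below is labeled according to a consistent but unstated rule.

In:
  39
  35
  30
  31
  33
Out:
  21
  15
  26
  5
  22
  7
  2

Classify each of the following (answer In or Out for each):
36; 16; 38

The classifier is using: at least 30.
36 → 36 ≥ 30 → In. 16 → 16 < 30 → Out. 38 → 38 ≥ 30 → In.

In, Out, In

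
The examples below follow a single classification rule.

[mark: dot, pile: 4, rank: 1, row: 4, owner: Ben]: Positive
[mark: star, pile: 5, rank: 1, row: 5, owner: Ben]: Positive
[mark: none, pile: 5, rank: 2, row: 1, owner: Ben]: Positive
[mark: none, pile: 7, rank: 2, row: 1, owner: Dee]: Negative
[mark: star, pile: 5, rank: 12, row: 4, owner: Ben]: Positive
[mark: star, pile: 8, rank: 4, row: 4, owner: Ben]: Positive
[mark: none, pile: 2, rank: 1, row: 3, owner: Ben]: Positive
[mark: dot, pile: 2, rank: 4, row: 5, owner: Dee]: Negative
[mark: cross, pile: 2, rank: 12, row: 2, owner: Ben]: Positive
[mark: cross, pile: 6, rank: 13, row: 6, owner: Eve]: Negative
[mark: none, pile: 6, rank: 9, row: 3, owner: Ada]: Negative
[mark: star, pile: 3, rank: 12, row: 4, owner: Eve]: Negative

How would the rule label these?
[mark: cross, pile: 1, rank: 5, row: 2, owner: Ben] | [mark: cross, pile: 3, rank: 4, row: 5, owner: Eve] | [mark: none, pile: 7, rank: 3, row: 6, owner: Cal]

Positive, Negative, Negative

Every 'Positive' example satisfies: owner is Ben. None of the 'Negative' examples do.
[mark: cross, pile: 1, rank: 5, row: 2, owner: Ben]: owner is Ben, fits → Positive.
[mark: cross, pile: 3, rank: 4, row: 5, owner: Eve]: owner is Eve, does not fit → Negative.
[mark: none, pile: 7, rank: 3, row: 6, owner: Cal]: owner is Cal, does not fit → Negative.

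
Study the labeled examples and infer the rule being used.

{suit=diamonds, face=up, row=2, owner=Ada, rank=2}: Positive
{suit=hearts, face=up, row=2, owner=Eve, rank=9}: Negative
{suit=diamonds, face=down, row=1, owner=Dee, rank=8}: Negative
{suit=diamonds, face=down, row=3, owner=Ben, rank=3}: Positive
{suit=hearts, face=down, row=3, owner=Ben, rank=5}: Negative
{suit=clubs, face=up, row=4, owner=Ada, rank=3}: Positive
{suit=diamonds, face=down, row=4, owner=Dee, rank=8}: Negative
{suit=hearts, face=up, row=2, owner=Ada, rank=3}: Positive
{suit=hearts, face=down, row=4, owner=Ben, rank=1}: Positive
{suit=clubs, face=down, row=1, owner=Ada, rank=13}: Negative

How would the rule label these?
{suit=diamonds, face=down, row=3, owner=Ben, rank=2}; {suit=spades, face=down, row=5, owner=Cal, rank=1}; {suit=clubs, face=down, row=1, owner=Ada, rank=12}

The classifier is using: rank ≤ 3.
{suit=diamonds, face=down, row=3, owner=Ben, rank=2} — rank = 2, hence Positive.
{suit=spades, face=down, row=5, owner=Cal, rank=1} — rank = 1, hence Positive.
{suit=clubs, face=down, row=1, owner=Ada, rank=12} — rank = 12, hence Negative.

Positive, Positive, Negative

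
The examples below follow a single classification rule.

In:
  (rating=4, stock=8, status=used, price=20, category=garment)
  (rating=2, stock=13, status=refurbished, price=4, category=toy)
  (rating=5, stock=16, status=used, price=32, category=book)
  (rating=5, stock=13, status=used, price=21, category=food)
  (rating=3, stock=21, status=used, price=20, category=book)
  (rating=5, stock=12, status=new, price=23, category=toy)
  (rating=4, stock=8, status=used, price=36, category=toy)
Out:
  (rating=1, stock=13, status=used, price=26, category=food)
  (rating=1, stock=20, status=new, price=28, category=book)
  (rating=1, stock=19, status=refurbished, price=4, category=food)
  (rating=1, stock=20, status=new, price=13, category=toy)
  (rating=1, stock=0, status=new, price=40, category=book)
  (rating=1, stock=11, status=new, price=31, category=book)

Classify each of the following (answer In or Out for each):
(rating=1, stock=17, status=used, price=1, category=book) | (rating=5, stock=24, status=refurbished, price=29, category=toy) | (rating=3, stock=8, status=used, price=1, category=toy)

Out, In, In

One predicate separates the groups cleanly: rating ≥ 2.
(rating=1, stock=17, status=used, price=1, category=book): rating = 1, lacks this property → Out. (rating=5, stock=24, status=refurbished, price=29, category=toy): rating = 5, has this property → In. (rating=3, stock=8, status=used, price=1, category=toy): rating = 3, has this property → In.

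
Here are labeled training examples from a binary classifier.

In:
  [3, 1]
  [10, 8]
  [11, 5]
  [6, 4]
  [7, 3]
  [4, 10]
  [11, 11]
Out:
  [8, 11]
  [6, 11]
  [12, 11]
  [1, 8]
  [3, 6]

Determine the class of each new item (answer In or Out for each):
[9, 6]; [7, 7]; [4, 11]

Out, In, Out

The classifier is using: sum is even.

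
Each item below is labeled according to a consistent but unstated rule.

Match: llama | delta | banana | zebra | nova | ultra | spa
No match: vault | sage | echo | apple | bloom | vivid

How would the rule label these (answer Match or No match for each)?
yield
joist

No match, No match

The pattern is that an item is 'Match' exactly when: ends with 'a'.
yield → ends with 'd' → No match.
joist → ends with 't' → No match.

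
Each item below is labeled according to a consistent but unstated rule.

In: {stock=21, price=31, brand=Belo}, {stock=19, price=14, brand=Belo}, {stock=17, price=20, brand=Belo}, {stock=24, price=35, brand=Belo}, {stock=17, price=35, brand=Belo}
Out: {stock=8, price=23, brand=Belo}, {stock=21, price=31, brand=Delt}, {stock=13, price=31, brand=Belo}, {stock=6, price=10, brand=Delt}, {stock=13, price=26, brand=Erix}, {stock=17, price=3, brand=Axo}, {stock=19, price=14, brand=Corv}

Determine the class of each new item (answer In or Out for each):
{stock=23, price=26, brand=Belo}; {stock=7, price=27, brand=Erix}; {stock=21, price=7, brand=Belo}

In, Out, In

One predicate separates the groups cleanly: brand is Belo AND stock ≥ 17.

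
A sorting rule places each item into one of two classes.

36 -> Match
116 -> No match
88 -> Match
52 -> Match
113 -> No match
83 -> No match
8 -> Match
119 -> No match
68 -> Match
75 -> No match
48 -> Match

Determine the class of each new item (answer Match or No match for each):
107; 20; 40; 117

The distinguishing property — even AND at most 88 — holds for all the 'Match' cases and none of the 'No match' cases.
107: No match (107 is odd, 107 > 88). 20: Match (20 is even, 20 ≤ 88). 40: Match (40 is even, 40 ≤ 88). 117: No match (117 is odd, 117 > 88).

No match, Match, Match, No match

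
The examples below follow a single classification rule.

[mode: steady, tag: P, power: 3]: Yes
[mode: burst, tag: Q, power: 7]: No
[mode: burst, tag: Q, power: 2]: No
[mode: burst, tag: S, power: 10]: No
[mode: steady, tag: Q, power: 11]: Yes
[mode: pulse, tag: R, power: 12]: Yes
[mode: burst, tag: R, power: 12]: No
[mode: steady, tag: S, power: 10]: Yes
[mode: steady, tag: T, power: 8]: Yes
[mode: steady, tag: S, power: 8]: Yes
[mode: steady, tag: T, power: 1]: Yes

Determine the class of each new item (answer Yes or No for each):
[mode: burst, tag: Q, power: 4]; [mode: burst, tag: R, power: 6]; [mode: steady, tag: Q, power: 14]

The common property of the 'Yes' items is: mode is not burst. No 'No' item has it.
[mode: burst, tag: Q, power: 4]: mode is burst, does not satisfy this → No.
[mode: burst, tag: R, power: 6]: mode is burst, does not satisfy this → No.
[mode: steady, tag: Q, power: 14]: mode is steady, has this property → Yes.

No, No, Yes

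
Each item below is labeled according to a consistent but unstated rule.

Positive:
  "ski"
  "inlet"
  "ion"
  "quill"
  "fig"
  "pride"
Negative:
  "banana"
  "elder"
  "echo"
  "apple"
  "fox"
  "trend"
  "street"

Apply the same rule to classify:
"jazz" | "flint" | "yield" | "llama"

Negative, Positive, Positive, Negative

Rule: contains 'i'. This holds for each 'Positive' example and fails for each 'Negative' one.
"jazz": no 'i' — does not pass, so Negative. "flint": has 'i' — has this property, so Positive. "yield": has 'i' — has this property, so Positive. "llama": no 'i' — does not pass, so Negative.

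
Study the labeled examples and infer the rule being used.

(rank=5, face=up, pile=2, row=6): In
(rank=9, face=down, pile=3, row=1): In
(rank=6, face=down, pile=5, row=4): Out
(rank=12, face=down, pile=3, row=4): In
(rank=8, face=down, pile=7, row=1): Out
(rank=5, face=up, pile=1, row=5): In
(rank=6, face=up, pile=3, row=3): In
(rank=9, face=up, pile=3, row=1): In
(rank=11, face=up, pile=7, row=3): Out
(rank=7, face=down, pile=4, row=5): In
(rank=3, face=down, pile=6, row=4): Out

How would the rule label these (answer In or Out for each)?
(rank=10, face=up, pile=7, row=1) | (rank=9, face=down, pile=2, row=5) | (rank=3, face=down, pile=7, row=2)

Out, In, Out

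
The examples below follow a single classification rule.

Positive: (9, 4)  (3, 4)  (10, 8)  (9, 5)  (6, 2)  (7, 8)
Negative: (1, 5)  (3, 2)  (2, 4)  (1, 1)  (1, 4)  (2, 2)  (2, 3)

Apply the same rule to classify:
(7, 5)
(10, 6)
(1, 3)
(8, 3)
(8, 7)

Positive, Positive, Negative, Positive, Positive

Rule: sum ≥ 7. This holds for each 'Positive' example and fails for each 'Negative' one.
(7, 5): Positive (7+5 = 12).
(10, 6): Positive (10+6 = 16).
(1, 3): Negative (1+3 = 4).
(8, 3): Positive (8+3 = 11).
(8, 7): Positive (8+7 = 15).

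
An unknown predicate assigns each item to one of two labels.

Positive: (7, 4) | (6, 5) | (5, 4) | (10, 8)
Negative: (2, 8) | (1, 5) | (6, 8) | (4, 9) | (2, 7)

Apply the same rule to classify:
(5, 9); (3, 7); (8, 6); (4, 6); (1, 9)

The common property of the 'Positive' items is: first > second. No 'Negative' item has it.

Negative, Negative, Positive, Negative, Negative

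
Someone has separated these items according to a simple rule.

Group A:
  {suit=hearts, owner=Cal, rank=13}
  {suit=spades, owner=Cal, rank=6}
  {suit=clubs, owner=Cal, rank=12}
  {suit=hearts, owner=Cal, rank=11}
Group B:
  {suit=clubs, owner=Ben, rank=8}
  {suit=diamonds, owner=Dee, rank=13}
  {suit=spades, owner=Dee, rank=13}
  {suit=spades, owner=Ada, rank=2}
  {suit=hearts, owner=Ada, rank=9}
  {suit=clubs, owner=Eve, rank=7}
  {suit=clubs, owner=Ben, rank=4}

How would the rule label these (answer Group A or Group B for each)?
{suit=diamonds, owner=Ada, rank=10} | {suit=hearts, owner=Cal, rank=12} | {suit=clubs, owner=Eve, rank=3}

Group B, Group A, Group B

Every 'Group A' example satisfies: owner is Cal. None of the 'Group B' examples do.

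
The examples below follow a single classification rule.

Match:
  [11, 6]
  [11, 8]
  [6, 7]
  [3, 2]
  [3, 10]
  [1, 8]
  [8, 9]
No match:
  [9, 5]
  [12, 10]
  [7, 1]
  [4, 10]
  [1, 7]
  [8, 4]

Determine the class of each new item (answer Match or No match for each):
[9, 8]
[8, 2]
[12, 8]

Match, No match, No match

Comparing the two groups points to one rule — sum is odd.
Match: [9, 8], since 9+8 = 17.
No match: [8, 2], since 8+2 = 10.
No match: [12, 8], since 12+8 = 20.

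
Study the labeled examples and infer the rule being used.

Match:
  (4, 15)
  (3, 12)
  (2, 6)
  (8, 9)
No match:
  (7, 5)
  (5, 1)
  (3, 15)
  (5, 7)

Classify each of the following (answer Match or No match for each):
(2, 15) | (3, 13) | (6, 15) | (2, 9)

Rule: product is even. This holds for each 'Match' example and fails for each 'No match' one.
Match: (2, 15), since 2·15 = 30.
No match: (3, 13), since 3·13 = 39.
Match: (6, 15), since 6·15 = 90.
Match: (2, 9), since 2·9 = 18.

Match, No match, Match, Match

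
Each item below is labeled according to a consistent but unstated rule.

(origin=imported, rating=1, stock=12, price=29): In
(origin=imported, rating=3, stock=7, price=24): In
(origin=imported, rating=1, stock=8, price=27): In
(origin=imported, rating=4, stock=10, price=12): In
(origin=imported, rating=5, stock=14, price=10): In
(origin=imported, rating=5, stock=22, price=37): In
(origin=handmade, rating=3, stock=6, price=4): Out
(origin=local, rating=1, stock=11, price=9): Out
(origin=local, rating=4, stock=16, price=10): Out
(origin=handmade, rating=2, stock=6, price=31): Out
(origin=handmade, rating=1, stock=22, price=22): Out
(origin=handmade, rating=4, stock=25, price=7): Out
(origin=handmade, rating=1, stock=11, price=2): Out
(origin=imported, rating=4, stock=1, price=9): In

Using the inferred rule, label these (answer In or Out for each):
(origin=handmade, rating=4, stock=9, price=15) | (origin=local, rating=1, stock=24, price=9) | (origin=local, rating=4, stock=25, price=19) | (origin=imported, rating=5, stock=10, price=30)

Out, Out, Out, In

The common property of the 'In' items is: origin is imported. No 'Out' item has it.
Out: (origin=handmade, rating=4, stock=9, price=15), since origin is handmade. Out: (origin=local, rating=1, stock=24, price=9), since origin is local. Out: (origin=local, rating=4, stock=25, price=19), since origin is local. In: (origin=imported, rating=5, stock=10, price=30), since origin is imported.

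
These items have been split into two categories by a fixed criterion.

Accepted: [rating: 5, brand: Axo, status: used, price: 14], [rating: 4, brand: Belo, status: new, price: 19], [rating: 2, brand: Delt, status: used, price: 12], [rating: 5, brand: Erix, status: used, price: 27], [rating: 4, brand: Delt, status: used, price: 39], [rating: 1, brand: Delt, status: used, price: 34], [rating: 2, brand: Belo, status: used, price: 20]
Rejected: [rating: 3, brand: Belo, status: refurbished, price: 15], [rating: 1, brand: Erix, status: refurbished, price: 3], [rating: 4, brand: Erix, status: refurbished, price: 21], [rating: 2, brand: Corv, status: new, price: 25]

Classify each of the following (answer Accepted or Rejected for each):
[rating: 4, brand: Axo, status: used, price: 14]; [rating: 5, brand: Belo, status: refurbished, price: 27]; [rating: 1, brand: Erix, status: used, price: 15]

All 'Accepted' examples share one property — status is used OR price = 19 — and every 'Rejected' example lacks it.
Accepted: [rating: 4, brand: Axo, status: used, price: 14], since status is used, price = 14. Rejected: [rating: 5, brand: Belo, status: refurbished, price: 27], since status is refurbished, price = 27. Accepted: [rating: 1, brand: Erix, status: used, price: 15], since status is used, price = 15.

Accepted, Rejected, Accepted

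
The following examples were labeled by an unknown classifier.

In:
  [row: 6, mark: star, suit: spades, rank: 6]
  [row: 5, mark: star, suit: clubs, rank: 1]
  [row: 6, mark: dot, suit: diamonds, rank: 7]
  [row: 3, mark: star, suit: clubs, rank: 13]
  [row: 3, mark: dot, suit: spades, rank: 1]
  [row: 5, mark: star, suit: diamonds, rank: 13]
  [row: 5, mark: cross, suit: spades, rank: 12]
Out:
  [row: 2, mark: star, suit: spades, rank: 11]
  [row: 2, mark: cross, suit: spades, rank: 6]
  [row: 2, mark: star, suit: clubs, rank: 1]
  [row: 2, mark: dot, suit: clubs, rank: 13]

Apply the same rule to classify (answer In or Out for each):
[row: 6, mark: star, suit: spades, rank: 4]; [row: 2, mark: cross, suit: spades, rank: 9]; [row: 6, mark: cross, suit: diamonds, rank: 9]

In, Out, In

The distinguishing property — row ≥ 3 — holds for all the 'In' cases and none of the 'Out' cases.
[row: 6, mark: star, suit: spades, rank: 4] → row = 6 → In.
[row: 2, mark: cross, suit: spades, rank: 9] → row = 2 → Out.
[row: 6, mark: cross, suit: diamonds, rank: 9] → row = 6 → In.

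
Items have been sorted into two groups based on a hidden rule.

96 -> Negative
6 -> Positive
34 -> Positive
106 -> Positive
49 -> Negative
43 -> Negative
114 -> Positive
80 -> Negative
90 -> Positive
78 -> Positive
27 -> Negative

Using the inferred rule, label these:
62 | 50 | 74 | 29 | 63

The classifier is using: ≡ 2 (mod 4).
62: 62 mod 4 = 2, has this property → Positive.
50: 50 mod 4 = 2, has this property → Positive.
74: 74 mod 4 = 2, has this property → Positive.
29: 29 mod 4 = 1, lacks this property → Negative.
63: 63 mod 4 = 3, lacks this property → Negative.

Positive, Positive, Positive, Negative, Negative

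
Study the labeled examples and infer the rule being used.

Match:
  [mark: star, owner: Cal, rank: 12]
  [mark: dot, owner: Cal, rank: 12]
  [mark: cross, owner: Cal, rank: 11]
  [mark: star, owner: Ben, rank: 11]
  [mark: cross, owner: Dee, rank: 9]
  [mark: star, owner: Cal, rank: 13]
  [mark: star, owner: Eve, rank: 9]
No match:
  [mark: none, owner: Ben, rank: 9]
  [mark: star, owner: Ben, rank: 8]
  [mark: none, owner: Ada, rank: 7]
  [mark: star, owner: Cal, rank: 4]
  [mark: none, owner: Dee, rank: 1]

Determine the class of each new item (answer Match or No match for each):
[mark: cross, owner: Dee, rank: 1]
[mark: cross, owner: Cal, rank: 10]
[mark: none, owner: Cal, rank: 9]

No match, Match, No match

The common property of the 'Match' items is: mark is not none AND rank ≥ 9. No 'No match' item has it.
[mark: cross, owner: Dee, rank: 1] — mark is cross, rank = 1, hence No match.
[mark: cross, owner: Cal, rank: 10] — mark is cross, rank = 10, hence Match.
[mark: none, owner: Cal, rank: 9] — mark is none, rank = 9, hence No match.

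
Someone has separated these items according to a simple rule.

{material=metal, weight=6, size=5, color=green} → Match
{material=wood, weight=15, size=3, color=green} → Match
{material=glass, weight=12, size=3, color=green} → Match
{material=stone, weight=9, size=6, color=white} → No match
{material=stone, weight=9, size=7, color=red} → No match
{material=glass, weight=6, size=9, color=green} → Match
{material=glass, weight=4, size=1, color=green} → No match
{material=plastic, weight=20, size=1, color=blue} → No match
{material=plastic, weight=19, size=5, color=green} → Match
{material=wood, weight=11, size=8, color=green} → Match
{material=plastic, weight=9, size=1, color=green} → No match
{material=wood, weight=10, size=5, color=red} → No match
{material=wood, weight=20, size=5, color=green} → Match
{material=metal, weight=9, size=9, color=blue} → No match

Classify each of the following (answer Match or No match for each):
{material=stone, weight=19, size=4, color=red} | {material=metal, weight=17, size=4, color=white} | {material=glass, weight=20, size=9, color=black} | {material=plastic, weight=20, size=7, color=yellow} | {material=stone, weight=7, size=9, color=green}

No match, No match, No match, No match, Match

The simplest hypothesis consistent with all the labels is: color is green AND size ≥ 3.
{material=stone, weight=19, size=4, color=red}: color is red, size = 4 — does not pass, so No match. {material=metal, weight=17, size=4, color=white}: color is white, size = 4 — does not pass, so No match. {material=glass, weight=20, size=9, color=black}: color is black, size = 9 — does not pass, so No match. {material=plastic, weight=20, size=7, color=yellow}: color is yellow, size = 7 — does not pass, so No match. {material=stone, weight=7, size=9, color=green}: color is green, size = 9 — has this property, so Match.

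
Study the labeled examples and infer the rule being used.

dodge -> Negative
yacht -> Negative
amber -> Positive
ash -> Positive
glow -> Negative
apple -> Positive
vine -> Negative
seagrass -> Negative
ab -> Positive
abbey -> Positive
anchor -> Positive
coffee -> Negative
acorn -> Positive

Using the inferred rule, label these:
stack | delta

The simplest hypothesis consistent with all the labels is: starts with 'a'.

Negative, Negative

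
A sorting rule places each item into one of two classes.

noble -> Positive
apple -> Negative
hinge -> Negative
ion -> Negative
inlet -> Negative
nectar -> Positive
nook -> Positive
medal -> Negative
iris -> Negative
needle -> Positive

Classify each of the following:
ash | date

A rule that fits every label: starts with 'n' — true of each 'Positive' example, false of each 'Negative' one.
Negative: ash, since starts with 'a'.
Negative: date, since starts with 'd'.

Negative, Negative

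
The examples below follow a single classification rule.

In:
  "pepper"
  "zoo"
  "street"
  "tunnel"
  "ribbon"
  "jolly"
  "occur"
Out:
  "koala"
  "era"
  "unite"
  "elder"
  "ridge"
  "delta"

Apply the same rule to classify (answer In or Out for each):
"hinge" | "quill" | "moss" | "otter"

The rule appears to be: has a double letter.
"hinge" — no doubled letter, hence Out.
"quill" — 'll' doubled, hence In.
"moss" — 'ss' doubled, hence In.
"otter" — 'tt' doubled, hence In.

Out, In, In, In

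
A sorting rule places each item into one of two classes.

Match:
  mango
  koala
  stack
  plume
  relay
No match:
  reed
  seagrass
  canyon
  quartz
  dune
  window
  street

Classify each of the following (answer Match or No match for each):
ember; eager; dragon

Match, Match, No match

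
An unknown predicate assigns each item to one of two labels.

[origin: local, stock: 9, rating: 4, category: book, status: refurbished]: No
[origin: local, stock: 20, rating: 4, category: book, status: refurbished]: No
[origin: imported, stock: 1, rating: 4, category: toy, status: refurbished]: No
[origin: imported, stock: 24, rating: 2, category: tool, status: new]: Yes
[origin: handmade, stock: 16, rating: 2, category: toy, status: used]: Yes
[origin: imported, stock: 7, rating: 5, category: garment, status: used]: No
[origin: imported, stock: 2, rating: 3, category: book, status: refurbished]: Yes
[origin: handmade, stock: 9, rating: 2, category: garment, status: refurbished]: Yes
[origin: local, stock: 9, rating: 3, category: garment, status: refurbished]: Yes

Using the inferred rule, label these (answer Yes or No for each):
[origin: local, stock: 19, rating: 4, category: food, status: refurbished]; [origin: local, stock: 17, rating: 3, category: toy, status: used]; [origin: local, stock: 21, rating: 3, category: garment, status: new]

The classifier is using: rating ≤ 3.
[origin: local, stock: 19, rating: 4, category: food, status: refurbished]: rating = 4 — does not fit, so No. [origin: local, stock: 17, rating: 3, category: toy, status: used]: rating = 3 — satisfies this, so Yes. [origin: local, stock: 21, rating: 3, category: garment, status: new]: rating = 3 — satisfies this, so Yes.

No, Yes, Yes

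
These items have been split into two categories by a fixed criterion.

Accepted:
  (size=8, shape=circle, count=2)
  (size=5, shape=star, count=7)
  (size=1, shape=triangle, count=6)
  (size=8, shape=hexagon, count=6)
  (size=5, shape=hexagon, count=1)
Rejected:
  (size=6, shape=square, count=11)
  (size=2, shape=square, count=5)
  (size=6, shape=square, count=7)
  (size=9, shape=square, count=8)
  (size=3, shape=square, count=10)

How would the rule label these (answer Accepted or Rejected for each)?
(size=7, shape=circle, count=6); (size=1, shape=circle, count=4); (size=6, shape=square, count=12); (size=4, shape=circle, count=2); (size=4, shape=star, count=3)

Rule: shape is not square. This holds for each 'Accepted' example and fails for each 'Rejected' one.
(size=7, shape=circle, count=6) → shape is circle → Accepted. (size=1, shape=circle, count=4) → shape is circle → Accepted. (size=6, shape=square, count=12) → shape is square → Rejected. (size=4, shape=circle, count=2) → shape is circle → Accepted. (size=4, shape=star, count=3) → shape is star → Accepted.

Accepted, Accepted, Rejected, Accepted, Accepted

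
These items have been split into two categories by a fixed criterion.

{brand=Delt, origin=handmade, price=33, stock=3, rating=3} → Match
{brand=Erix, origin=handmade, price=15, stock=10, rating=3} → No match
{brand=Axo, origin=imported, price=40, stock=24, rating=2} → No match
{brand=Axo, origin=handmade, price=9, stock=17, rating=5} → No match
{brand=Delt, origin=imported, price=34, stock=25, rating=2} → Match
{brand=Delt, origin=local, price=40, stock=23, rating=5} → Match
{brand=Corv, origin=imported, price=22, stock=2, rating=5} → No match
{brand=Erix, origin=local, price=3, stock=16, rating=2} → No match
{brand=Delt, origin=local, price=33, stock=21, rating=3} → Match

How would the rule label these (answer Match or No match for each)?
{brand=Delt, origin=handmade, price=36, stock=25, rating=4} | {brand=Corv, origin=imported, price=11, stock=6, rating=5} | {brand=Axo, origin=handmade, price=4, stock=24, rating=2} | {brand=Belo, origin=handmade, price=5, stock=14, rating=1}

Match, No match, No match, No match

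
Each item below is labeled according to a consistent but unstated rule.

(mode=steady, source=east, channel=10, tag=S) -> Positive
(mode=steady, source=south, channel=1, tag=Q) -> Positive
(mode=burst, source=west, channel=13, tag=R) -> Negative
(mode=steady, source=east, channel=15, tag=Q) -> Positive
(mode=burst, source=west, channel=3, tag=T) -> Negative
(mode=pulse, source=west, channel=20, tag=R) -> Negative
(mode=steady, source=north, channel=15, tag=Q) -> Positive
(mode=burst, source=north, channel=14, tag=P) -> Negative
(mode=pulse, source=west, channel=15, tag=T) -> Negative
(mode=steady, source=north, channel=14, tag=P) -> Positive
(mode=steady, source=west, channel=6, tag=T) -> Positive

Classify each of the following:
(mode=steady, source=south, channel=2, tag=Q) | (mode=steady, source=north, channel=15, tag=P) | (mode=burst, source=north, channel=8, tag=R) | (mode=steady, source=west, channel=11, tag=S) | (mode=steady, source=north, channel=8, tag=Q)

Every 'Positive' example satisfies: mode is steady. None of the 'Negative' examples do.
(mode=steady, source=south, channel=2, tag=Q): mode is steady, meets the rule → Positive. (mode=steady, source=north, channel=15, tag=P): mode is steady, meets the rule → Positive. (mode=burst, source=north, channel=8, tag=R): mode is burst, lacks this property → Negative. (mode=steady, source=west, channel=11, tag=S): mode is steady, meets the rule → Positive. (mode=steady, source=north, channel=8, tag=Q): mode is steady, meets the rule → Positive.

Positive, Positive, Negative, Positive, Positive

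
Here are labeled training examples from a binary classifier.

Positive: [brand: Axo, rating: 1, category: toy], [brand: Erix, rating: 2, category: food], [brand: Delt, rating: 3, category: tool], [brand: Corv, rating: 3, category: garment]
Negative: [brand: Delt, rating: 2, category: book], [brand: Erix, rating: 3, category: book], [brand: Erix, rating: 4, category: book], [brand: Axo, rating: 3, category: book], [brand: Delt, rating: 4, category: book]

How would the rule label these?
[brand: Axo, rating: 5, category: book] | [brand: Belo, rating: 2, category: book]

Negative, Negative

The common property of the 'Positive' items is: category is not book. No 'Negative' item has it.
[brand: Axo, rating: 5, category: book] — category is book, hence Negative. [brand: Belo, rating: 2, category: book] — category is book, hence Negative.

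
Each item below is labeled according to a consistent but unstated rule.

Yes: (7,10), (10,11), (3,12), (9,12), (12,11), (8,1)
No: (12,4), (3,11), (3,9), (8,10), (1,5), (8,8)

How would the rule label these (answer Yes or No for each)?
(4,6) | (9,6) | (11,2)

No, Yes, Yes

Checking candidate rules against both groups, what survives is: sum is odd.
(4,6) → 4+6 = 10 → No. (9,6) → 9+6 = 15 → Yes. (11,2) → 11+2 = 13 → Yes.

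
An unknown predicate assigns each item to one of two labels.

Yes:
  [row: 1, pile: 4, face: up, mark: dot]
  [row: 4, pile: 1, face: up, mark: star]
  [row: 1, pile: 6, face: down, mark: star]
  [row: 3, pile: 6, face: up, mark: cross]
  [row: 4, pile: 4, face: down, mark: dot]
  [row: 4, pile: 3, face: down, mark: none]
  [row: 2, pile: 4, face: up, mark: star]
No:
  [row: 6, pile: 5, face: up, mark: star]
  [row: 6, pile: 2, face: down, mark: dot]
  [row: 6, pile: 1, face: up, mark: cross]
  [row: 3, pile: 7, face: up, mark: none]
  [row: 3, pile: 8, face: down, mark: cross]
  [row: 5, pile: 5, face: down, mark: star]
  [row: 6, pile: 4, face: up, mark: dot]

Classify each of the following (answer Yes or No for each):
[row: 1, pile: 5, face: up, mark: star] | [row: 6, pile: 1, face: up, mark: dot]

A rule that fits every label: row ≤ 4 AND pile ≤ 6 — true of each 'Yes' example, false of each 'No' one.

Yes, No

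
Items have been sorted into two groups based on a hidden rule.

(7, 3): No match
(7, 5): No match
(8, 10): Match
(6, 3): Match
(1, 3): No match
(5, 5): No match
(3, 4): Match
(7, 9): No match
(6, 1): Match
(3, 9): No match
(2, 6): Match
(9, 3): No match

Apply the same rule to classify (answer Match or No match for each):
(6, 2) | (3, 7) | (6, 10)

Match, No match, Match

The simplest hypothesis consistent with all the labels is: product is even.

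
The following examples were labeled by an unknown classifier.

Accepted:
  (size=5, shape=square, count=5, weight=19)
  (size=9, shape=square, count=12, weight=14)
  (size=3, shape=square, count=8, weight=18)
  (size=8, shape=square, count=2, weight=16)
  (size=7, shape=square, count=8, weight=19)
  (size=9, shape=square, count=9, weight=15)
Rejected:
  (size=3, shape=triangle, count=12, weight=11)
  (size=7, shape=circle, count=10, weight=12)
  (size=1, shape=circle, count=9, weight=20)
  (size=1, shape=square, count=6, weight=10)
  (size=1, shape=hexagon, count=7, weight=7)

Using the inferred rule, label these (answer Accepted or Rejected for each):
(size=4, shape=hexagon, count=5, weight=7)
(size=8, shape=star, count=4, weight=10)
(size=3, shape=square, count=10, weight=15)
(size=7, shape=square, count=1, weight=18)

One predicate separates the groups cleanly: shape is square AND size ≥ 3.
(size=4, shape=hexagon, count=5, weight=7): Rejected (shape is hexagon, size = 4).
(size=8, shape=star, count=4, weight=10): Rejected (shape is star, size = 8).
(size=3, shape=square, count=10, weight=15): Accepted (shape is square, size = 3).
(size=7, shape=square, count=1, weight=18): Accepted (shape is square, size = 7).

Rejected, Rejected, Accepted, Accepted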